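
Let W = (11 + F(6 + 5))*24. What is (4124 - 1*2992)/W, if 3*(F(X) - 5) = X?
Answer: 283/118 ≈ 2.3983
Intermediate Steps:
F(X) = 5 + X/3
W = 472 (W = (11 + (5 + (6 + 5)/3))*24 = (11 + (5 + (1/3)*11))*24 = (11 + (5 + 11/3))*24 = (11 + 26/3)*24 = (59/3)*24 = 472)
(4124 - 1*2992)/W = (4124 - 1*2992)/472 = (4124 - 2992)*(1/472) = 1132*(1/472) = 283/118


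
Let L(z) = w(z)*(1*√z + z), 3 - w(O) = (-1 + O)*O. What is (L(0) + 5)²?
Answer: 25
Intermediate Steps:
w(O) = 3 - O*(-1 + O) (w(O) = 3 - (-1 + O)*O = 3 - O*(-1 + O))
L(z) = (z + √z)*(3 + z - z²) (L(z) = (3 + z - z²)*(1*√z + z) = (3 + z - z²)*(√z + z) = (3 + z - z²)*(z + √z) = (z + √z)*(3 + z - z²))
(L(0) + 5)² = ((0 + √0)*(3 + 0 - 1*0²) + 5)² = ((0 + 0)*(3 + 0 - 1*0) + 5)² = (0*(3 + 0 + 0) + 5)² = (0*3 + 5)² = (0 + 5)² = 5² = 25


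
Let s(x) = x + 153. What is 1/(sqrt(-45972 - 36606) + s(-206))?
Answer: -53/85387 - I*sqrt(82578)/85387 ≈ -0.0006207 - 0.0033654*I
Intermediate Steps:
s(x) = 153 + x
1/(sqrt(-45972 - 36606) + s(-206)) = 1/(sqrt(-45972 - 36606) + (153 - 206)) = 1/(sqrt(-82578) - 53) = 1/(I*sqrt(82578) - 53) = 1/(-53 + I*sqrt(82578))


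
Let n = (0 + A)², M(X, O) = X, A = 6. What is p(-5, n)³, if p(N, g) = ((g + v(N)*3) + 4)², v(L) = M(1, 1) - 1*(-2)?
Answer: 13841287201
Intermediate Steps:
n = 36 (n = (0 + 6)² = 6² = 36)
v(L) = 3 (v(L) = 1 - 1*(-2) = 1 + 2 = 3)
p(N, g) = (13 + g)² (p(N, g) = ((g + 3*3) + 4)² = ((g + 9) + 4)² = ((9 + g) + 4)² = (13 + g)²)
p(-5, n)³ = ((13 + 36)²)³ = (49²)³ = 2401³ = 13841287201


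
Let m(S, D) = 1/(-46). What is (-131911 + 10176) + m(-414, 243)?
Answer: -5599811/46 ≈ -1.2174e+5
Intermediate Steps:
m(S, D) = -1/46
(-131911 + 10176) + m(-414, 243) = (-131911 + 10176) - 1/46 = -121735 - 1/46 = -5599811/46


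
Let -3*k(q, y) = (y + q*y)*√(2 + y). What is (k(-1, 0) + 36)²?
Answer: 1296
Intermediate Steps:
k(q, y) = -√(2 + y)*(y + q*y)/3 (k(q, y) = -(y + q*y)*√(2 + y)/3 = -√(2 + y)*(y + q*y)/3)
(k(-1, 0) + 36)² = (-⅓*0*√(2 + 0)*(1 - 1) + 36)² = (-⅓*0*√2*0 + 36)² = (0 + 36)² = 36² = 1296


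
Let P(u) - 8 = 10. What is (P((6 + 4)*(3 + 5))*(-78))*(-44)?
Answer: 61776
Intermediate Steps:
P(u) = 18 (P(u) = 8 + 10 = 18)
(P((6 + 4)*(3 + 5))*(-78))*(-44) = (18*(-78))*(-44) = -1404*(-44) = 61776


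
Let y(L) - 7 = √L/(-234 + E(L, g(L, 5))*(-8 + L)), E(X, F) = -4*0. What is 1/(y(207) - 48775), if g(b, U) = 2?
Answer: -296704512/14469685641193 + 78*√23/14469685641193 ≈ -2.0505e-5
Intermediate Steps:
E(X, F) = 0
y(L) = 7 - √L/234 (y(L) = 7 + √L/(-234 + 0*(-8 + L)) = 7 + √L/(-234 + 0) = 7 + √L/(-234) = 7 - √L/234)
1/(y(207) - 48775) = 1/((7 - √23/78) - 48775) = 1/(-48768 - √23/78)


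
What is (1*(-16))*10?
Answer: -160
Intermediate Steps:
(1*(-16))*10 = -16*10 = -160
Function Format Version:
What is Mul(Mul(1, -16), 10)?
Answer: -160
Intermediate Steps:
Mul(Mul(1, -16), 10) = Mul(-16, 10) = -160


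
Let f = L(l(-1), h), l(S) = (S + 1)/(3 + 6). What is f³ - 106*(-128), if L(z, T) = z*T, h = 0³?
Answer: 13568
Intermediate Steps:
h = 0
l(S) = ⅑ + S/9 (l(S) = (1 + S)/9 = (1 + S)*(⅑) = ⅑ + S/9)
L(z, T) = T*z
f = 0 (f = 0*(⅑ + (⅑)*(-1)) = 0*(⅑ - ⅑) = 0*0 = 0)
f³ - 106*(-128) = 0³ - 106*(-128) = 0 + 13568 = 13568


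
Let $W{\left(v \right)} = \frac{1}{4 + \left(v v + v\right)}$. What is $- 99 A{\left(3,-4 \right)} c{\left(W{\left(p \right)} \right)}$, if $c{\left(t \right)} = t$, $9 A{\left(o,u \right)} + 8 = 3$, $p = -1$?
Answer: $\frac{55}{4} \approx 13.75$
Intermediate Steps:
$A{\left(o,u \right)} = - \frac{5}{9}$ ($A{\left(o,u \right)} = - \frac{8}{9} + \frac{1}{9} \cdot 3 = - \frac{8}{9} + \frac{1}{3} = - \frac{5}{9}$)
$W{\left(v \right)} = \frac{1}{4 + v + v^{2}}$ ($W{\left(v \right)} = \frac{1}{4 + \left(v^{2} + v\right)} = \frac{1}{4 + \left(v + v^{2}\right)} = \frac{1}{4 + v + v^{2}}$)
$- 99 A{\left(3,-4 \right)} c{\left(W{\left(p \right)} \right)} = \frac{\left(-99\right) \left(- \frac{5}{9}\right)}{4 - 1 + \left(-1\right)^{2}} = \frac{55}{4 - 1 + 1} = \frac{55}{4}$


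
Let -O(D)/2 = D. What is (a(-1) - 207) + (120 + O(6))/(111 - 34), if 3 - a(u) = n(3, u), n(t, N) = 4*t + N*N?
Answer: -16601/77 ≈ -215.60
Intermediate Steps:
O(D) = -2*D
n(t, N) = N² + 4*t (n(t, N) = 4*t + N² = N² + 4*t)
a(u) = -9 - u² (a(u) = 3 - (u² + 4*3) = 3 - (u² + 12) = 3 - (12 + u²) = 3 + (-12 - u²) = -9 - u²)
(a(-1) - 207) + (120 + O(6))/(111 - 34) = ((-9 - 1*(-1)²) - 207) + (120 - 2*6)/(111 - 34) = ((-9 - 1*1) - 207) + (120 - 12)/77 = ((-9 - 1) - 207) + 108*(1/77) = (-10 - 207) + 108/77 = -217 + 108/77 = -16601/77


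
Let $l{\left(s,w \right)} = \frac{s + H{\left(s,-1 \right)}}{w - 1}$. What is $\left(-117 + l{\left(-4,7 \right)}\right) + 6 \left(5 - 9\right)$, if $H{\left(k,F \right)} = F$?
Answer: $- \frac{851}{6} \approx -141.83$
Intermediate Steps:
$l{\left(s,w \right)} = \frac{-1 + s}{-1 + w}$ ($l{\left(s,w \right)} = \frac{s - 1}{w - 1} = \frac{-1 + s}{-1 + w}$)
$\left(-117 + l{\left(-4,7 \right)}\right) + 6 \left(5 - 9\right) = \left(-117 + \frac{-1 - 4}{-1 + 7}\right) + 6 \left(5 - 9\right) = \left(-117 + \frac{1}{6} \left(-5\right)\right) + 6 \left(-4\right) = \left(-117 + \frac{1}{6} \left(-5\right)\right) - 24 = \left(-117 - \frac{5}{6}\right) - 24 = - \frac{707}{6} - 24 = - \frac{851}{6}$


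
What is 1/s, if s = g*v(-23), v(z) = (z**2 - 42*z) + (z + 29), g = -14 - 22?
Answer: -1/54036 ≈ -1.8506e-5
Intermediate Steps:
g = -36
v(z) = 29 + z**2 - 41*z (v(z) = (z**2 - 42*z) + (29 + z) = 29 + z**2 - 41*z)
s = -54036 (s = -36*(29 + (-23)**2 - 41*(-23)) = -36*(29 + 529 + 943) = -36*1501 = -54036)
1/s = 1/(-54036) = -1/54036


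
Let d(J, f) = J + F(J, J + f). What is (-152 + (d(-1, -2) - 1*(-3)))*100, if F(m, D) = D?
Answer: -15300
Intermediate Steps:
d(J, f) = f + 2*J (d(J, f) = J + (J + f) = f + 2*J)
(-152 + (d(-1, -2) - 1*(-3)))*100 = (-152 + ((-2 + 2*(-1)) - 1*(-3)))*100 = (-152 + ((-2 - 2) + 3))*100 = (-152 + (-4 + 3))*100 = (-152 - 1)*100 = -153*100 = -15300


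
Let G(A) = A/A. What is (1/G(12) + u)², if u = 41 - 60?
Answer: 324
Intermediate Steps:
G(A) = 1
u = -19
(1/G(12) + u)² = (1/1 - 19)² = (1 - 19)² = (-18)² = 324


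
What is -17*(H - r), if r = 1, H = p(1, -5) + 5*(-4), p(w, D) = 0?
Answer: 357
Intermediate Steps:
H = -20 (H = 0 + 5*(-4) = 0 - 20 = -20)
-17*(H - r) = -17*(-20 - 1*1) = -17*(-20 - 1) = -17*(-21) = 357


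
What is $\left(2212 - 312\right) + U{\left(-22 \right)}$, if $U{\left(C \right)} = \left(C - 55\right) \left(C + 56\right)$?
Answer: $-718$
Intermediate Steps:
$U{\left(C \right)} = \left(-55 + C\right) \left(56 + C\right)$
$\left(2212 - 312\right) + U{\left(-22 \right)} = \left(2212 - 312\right) - \left(3102 - 484\right) = \left(2212 - 312\right) - 2618 = 1900 - 2618 = -718$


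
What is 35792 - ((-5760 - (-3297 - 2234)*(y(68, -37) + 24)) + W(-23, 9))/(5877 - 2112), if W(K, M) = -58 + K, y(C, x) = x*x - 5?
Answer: 127085693/3765 ≈ 33755.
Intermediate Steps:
y(C, x) = -5 + x² (y(C, x) = x² - 5 = -5 + x²)
35792 - ((-5760 - (-3297 - 2234)*(y(68, -37) + 24)) + W(-23, 9))/(5877 - 2112) = 35792 - ((-5760 - (-3297 - 2234)*((-5 + (-37)²) + 24)) + (-58 - 23))/(5877 - 2112) = 35792 - ((-5760 - (-5531)*((-5 + 1369) + 24)) - 81)/3765 = 35792 - ((-5760 - (-5531)*(1364 + 24)) - 81)/3765 = 35792 - ((-5760 - (-5531)*1388) - 81)/3765 = 35792 - ((-5760 - 1*(-7677028)) - 81)/3765 = 35792 - ((-5760 + 7677028) - 81)/3765 = 35792 - (7671268 - 81)/3765 = 35792 - 7671187/3765 = 127085693/3765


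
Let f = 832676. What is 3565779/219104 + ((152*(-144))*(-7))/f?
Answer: 750677208267/45610660576 ≈ 16.458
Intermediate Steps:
3565779/219104 + ((152*(-144))*(-7))/f = 3565779/219104 + ((152*(-144))*(-7))/832676 = 3565779*(1/219104) - 21888*(-7)*(1/832676) = 3565779/219104 + 153216*(1/832676) = 3565779/219104 + 38304/208169 = 750677208267/45610660576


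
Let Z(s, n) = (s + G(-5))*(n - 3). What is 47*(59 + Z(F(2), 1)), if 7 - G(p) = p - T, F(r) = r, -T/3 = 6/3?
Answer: 2021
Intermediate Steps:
T = -6 (T = -18/3 = -3*2 = -6)
G(p) = 1 - p (G(p) = 7 - (p - 1*(-6)) = 7 - (p + 6) = 7 - (6 + p) = 7 + (-6 - p) = 1 - p)
Z(s, n) = (-3 + n)*(6 + s) (Z(s, n) = (s + (1 - 1*(-5)))*(n - 3) = (s + (1 + 5))*(-3 + n) = (s + 6)*(-3 + n) = (6 + s)*(-3 + n) = (-3 + n)*(6 + s))
47*(59 + Z(F(2), 1)) = 47*(59 + (-18 - 3*2 + 6*1 + 1*2)) = 47*(59 + (-18 - 6 + 6 + 2)) = 47*(59 - 16) = 47*43 = 2021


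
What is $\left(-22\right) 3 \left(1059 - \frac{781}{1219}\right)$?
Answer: $- \frac{85149240}{1219} \approx -69852.0$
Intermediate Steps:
$\left(-22\right) 3 \left(1059 - \frac{781}{1219}\right) = - 66 \left(1059 - \frac{781}{1219}\right) = \left(-66\right) \frac{1290140}{1219} = - \frac{85149240}{1219}$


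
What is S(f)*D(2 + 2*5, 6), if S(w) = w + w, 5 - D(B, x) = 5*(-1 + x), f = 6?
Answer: -240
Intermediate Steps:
D(B, x) = 10 - 5*x (D(B, x) = 5 - 5*(-1 + x) = 5 - (-5 + 5*x) = 5 + (5 - 5*x) = 10 - 5*x)
S(w) = 2*w
S(f)*D(2 + 2*5, 6) = (2*6)*(10 - 5*6) = 12*(10 - 30) = 12*(-20) = -240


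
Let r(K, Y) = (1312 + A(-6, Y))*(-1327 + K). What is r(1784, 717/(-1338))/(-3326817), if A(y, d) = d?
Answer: -89101747/494586794 ≈ -0.18015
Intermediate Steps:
r(K, Y) = (-1327 + K)*(1312 + Y) (r(K, Y) = (1312 + Y)*(-1327 + K) = (-1327 + K)*(1312 + Y))
r(1784, 717/(-1338))/(-3326817) = (-1741024 - 951459/(-1338) + 1312*1784 + 1784*(717/(-1338)))/(-3326817) = (-1741024 - 951459*(-1)/1338 + 2340608 + 1784*(717*(-1/1338)))*(-1/3326817) = (-1741024 - 1327*(-239/446) + 2340608 + 1784*(-239/446))*(-1/3326817) = (-1741024 + 317153/446 + 2340608 - 956)*(-1/3326817) = (267305241/446)*(-1/3326817) = -89101747/494586794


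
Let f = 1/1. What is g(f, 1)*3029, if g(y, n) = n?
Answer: 3029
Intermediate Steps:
f = 1
g(f, 1)*3029 = 1*3029 = 3029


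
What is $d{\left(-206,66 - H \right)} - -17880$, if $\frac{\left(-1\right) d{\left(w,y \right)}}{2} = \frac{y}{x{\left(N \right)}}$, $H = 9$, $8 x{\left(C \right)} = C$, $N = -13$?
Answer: $\frac{233352}{13} \approx 17950.0$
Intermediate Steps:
$x{\left(C \right)} = \frac{C}{8}$
$d{\left(w,y \right)} = \frac{16 y}{13}$ ($d{\left(w,y \right)} = - 2 \frac{y}{\frac{1}{8} \left(-13\right)} = - 2 \frac{y}{- \frac{13}{8}} = - 2 y \left(- \frac{8}{13}\right) = - 2 \left(- \frac{8 y}{13}\right) = \frac{16 y}{13}$)
$d{\left(-206,66 - H \right)} - -17880 = \frac{16 \left(66 - 9\right)}{13} - -17880 = \frac{16 \left(66 - 9\right)}{13} + 17880 = \frac{16}{13} \cdot 57 + 17880 = \frac{912}{13} + 17880 = \frac{233352}{13}$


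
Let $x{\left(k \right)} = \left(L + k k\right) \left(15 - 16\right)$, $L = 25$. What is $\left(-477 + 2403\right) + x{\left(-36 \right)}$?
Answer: $605$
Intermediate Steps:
$x{\left(k \right)} = -25 - k^{2}$ ($x{\left(k \right)} = \left(25 + k k\right) \left(15 - 16\right) = \left(25 + k^{2}\right) \left(-1\right) = -25 - k^{2}$)
$\left(-477 + 2403\right) + x{\left(-36 \right)} = \left(-477 + 2403\right) - 1321 = 1926 - 1321 = 605$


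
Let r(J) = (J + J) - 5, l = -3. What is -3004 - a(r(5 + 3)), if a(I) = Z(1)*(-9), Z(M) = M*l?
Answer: -3031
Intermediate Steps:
r(J) = -5 + 2*J (r(J) = 2*J - 5 = -5 + 2*J)
Z(M) = -3*M (Z(M) = M*(-3) = -3*M)
a(I) = 27 (a(I) = -3*1*(-9) = -3*(-9) = 27)
-3004 - a(r(5 + 3)) = -3004 - 1*27 = -3004 - 27 = -3031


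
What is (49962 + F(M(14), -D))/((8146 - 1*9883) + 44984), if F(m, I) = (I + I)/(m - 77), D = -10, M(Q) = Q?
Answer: 3147586/2724561 ≈ 1.1553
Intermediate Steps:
F(m, I) = 2*I/(-77 + m) (F(m, I) = (2*I)/(-77 + m) = 2*I/(-77 + m))
(49962 + F(M(14), -D))/((8146 - 1*9883) + 44984) = (49962 + 2*(-1*(-10))/(-77 + 14))/((8146 - 1*9883) + 44984) = (49962 + 2*10/(-63))/((8146 - 9883) + 44984) = (49962 + 2*10*(-1/63))/(-1737 + 44984) = (49962 - 20/63)/43247 = (3147586/63)*(1/43247) = 3147586/2724561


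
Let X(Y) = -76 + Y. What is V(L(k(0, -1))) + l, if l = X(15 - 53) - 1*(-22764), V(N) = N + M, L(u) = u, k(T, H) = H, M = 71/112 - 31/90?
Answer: 114152419/5040 ≈ 22649.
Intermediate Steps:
M = 1459/5040 (M = 71*(1/112) - 31*1/90 = 71/112 - 31/90 = 1459/5040 ≈ 0.28948)
V(N) = 1459/5040 + N (V(N) = N + 1459/5040 = 1459/5040 + N)
l = 22650 (l = (-76 + (15 - 53)) - 1*(-22764) = (-76 - 38) + 22764 = -114 + 22764 = 22650)
V(L(k(0, -1))) + l = (1459/5040 - 1) + 22650 = -3581/5040 + 22650 = 114152419/5040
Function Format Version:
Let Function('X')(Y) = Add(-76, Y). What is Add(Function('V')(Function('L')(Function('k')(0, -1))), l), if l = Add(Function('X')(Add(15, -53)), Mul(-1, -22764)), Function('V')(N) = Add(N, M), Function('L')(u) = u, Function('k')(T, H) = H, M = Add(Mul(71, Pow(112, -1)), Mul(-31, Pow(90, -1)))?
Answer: Rational(114152419, 5040) ≈ 22649.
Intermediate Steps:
M = Rational(1459, 5040) (M = Add(Mul(71, Rational(1, 112)), Mul(-31, Rational(1, 90))) = Add(Rational(71, 112), Rational(-31, 90)) = Rational(1459, 5040) ≈ 0.28948)
Function('V')(N) = Add(Rational(1459, 5040), N) (Function('V')(N) = Add(N, Rational(1459, 5040)) = Add(Rational(1459, 5040), N))
l = 22650 (l = Add(Add(-76, Add(15, -53)), Mul(-1, -22764)) = Add(Add(-76, -38), 22764) = Add(-114, 22764) = 22650)
Add(Function('V')(Function('L')(Function('k')(0, -1))), l) = Add(Add(Rational(1459, 5040), -1), 22650) = Add(Rational(-3581, 5040), 22650) = Rational(114152419, 5040)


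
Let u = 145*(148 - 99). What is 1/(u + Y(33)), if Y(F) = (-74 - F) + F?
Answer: 1/7031 ≈ 0.00014223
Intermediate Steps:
u = 7105 (u = 145*49 = 7105)
Y(F) = -74
1/(u + Y(33)) = 1/(7105 - 74) = 1/7031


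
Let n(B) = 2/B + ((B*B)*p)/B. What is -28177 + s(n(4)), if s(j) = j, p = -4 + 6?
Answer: -56337/2 ≈ -28169.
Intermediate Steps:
p = 2
n(B) = 2*B + 2/B (n(B) = 2/B + ((B*B)*2)/B = 2/B + (B²*2)/B = 2/B + (2*B²)/B = 2/B + 2*B = 2*B + 2/B)
-28177 + s(n(4)) = -28177 + (2*4 + 2/4) = -28177 + (8 + 2*(¼)) = -28177 + (8 + ½) = -28177 + 17/2 = -56337/2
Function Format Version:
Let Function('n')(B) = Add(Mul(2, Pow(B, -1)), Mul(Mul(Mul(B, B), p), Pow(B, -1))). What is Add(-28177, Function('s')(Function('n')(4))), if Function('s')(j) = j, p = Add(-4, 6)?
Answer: Rational(-56337, 2) ≈ -28169.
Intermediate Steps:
p = 2
Function('n')(B) = Add(Mul(2, B), Mul(2, Pow(B, -1))) (Function('n')(B) = Add(Mul(2, Pow(B, -1)), Mul(Mul(Mul(B, B), 2), Pow(B, -1))) = Add(Mul(2, Pow(B, -1)), Mul(Mul(Pow(B, 2), 2), Pow(B, -1))) = Add(Mul(2, Pow(B, -1)), Mul(Mul(2, Pow(B, 2)), Pow(B, -1))) = Add(Mul(2, Pow(B, -1)), Mul(2, B)) = Add(Mul(2, B), Mul(2, Pow(B, -1))))
Add(-28177, Function('s')(Function('n')(4))) = Add(-28177, Add(Mul(2, 4), Mul(2, Pow(4, -1)))) = Add(-28177, Add(8, Mul(2, Rational(1, 4)))) = Add(-28177, Add(8, Rational(1, 2))) = Add(-28177, Rational(17, 2)) = Rational(-56337, 2)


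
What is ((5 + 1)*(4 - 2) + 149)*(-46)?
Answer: -7406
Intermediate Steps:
((5 + 1)*(4 - 2) + 149)*(-46) = (6*2 + 149)*(-46) = (12 + 149)*(-46) = 161*(-46) = -7406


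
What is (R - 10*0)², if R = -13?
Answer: 169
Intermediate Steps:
(R - 10*0)² = (-13 - 10*0)² = (-13 + 0)² = (-13)² = 169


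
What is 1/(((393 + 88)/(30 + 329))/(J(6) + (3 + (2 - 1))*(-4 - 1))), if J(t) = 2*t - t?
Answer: -5026/481 ≈ -10.449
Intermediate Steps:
J(t) = t
1/(((393 + 88)/(30 + 329))/(J(6) + (3 + (2 - 1))*(-4 - 1))) = 1/(((393 + 88)/(30 + 329))/(6 + (3 + (2 - 1))*(-4 - 1))) = 1/((481/359)/(6 + (3 + 1)*(-5))) = 1/((481*(1/359))/(6 + 4*(-5))) = 1/(481/(359*(6 - 20))) = 1/((481/359)/(-14)) = 1/((481/359)*(-1/14)) = 1/(-481/5026) = -5026/481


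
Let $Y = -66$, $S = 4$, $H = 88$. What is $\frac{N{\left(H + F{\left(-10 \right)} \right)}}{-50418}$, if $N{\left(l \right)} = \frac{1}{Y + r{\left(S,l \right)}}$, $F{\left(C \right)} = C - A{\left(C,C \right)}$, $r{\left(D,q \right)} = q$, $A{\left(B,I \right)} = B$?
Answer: $- \frac{1}{1109196} \approx -9.0155 \cdot 10^{-7}$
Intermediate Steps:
$F{\left(C \right)} = 0$ ($F{\left(C \right)} = C - C = 0$)
$N{\left(l \right)} = \frac{1}{-66 + l}$
$\frac{N{\left(H + F{\left(-10 \right)} \right)}}{-50418} = \frac{1}{\left(-66 + \left(88 + 0\right)\right) \left(-50418\right)} = \frac{1}{-66 + 88} \left(- \frac{1}{50418}\right) = \frac{1}{22} \left(- \frac{1}{50418}\right) = - \frac{1}{1109196}$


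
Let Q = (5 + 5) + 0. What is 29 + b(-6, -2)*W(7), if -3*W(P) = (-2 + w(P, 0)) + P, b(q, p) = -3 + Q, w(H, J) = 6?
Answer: 10/3 ≈ 3.3333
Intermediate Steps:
Q = 10 (Q = 10 + 0 = 10)
b(q, p) = 7 (b(q, p) = -3 + 10 = 7)
W(P) = -4/3 - P/3 (W(P) = -((-2 + 6) + P)/3 = -(4 + P)/3 = -4/3 - P/3)
29 + b(-6, -2)*W(7) = 29 + 7*(-4/3 - 1/3*7) = 29 + 7*(-4/3 - 7/3) = 29 + 7*(-11/3) = 29 - 77/3 = 10/3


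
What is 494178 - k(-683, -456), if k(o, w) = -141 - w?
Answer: 493863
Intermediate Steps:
494178 - k(-683, -456) = 494178 - (-141 - 1*(-456)) = 494178 - (-141 + 456) = 494178 - 1*315 = 494178 - 315 = 493863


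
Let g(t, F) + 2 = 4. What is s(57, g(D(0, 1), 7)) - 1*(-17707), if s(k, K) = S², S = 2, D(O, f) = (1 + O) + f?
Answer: 17711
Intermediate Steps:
D(O, f) = 1 + O + f
g(t, F) = 2 (g(t, F) = -2 + 4 = 2)
s(k, K) = 4 (s(k, K) = 2² = 4)
s(57, g(D(0, 1), 7)) - 1*(-17707) = 4 - 1*(-17707) = 4 + 17707 = 17711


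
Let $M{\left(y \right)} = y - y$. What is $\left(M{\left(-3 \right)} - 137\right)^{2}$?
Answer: $18769$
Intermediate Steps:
$M{\left(y \right)} = 0$
$\left(M{\left(-3 \right)} - 137\right)^{2} = \left(0 - 137\right)^{2} = \left(-137\right)^{2} = 18769$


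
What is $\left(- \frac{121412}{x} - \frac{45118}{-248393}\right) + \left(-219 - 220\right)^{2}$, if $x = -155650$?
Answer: $\frac{3725543938001033}{19331185225} \approx 1.9272 \cdot 10^{5}$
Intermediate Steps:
$\left(- \frac{121412}{x} - \frac{45118}{-248393}\right) + \left(-219 - 220\right)^{2} = \left(- \frac{121412}{-155650} - \frac{45118}{-248393}\right) + \left(-219 - 220\right)^{2} = \left(\left(-121412\right) \left(- \frac{1}{155650}\right) - - \frac{45118}{248393}\right) + \left(-439\right)^{2} = \left(\frac{60706}{77825} + \frac{45118}{248393}\right) + 192721 = \frac{18590253808}{19331185225} + 192721 = \frac{3725543938001033}{19331185225}$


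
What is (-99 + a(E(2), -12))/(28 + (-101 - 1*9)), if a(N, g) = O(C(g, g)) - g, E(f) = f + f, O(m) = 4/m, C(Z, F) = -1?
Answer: 91/82 ≈ 1.1098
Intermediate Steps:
E(f) = 2*f
a(N, g) = -4 - g (a(N, g) = 4/(-1) - g = 4*(-1) - g = -4 - g)
(-99 + a(E(2), -12))/(28 + (-101 - 1*9)) = (-99 + (-4 - 1*(-12)))/(28 + (-101 - 1*9)) = (-99 + (-4 + 12))/(28 + (-101 - 9)) = (-99 + 8)/(28 - 110) = -91/(-82) = -91*(-1/82) = 91/82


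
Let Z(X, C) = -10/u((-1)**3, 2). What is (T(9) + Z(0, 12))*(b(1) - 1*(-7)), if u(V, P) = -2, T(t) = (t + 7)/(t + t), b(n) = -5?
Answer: 106/9 ≈ 11.778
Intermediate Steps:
T(t) = (7 + t)/(2*t) (T(t) = (7 + t)/((2*t)) = (7 + t)*(1/(2*t)) = (7 + t)/(2*t))
Z(X, C) = 5 (Z(X, C) = -10/(-2) = -10*(-1/2) = 5)
(T(9) + Z(0, 12))*(b(1) - 1*(-7)) = ((1/2)*(7 + 9)/9 + 5)*(-5 - 1*(-7)) = ((1/2)*(1/9)*16 + 5)*(-5 + 7) = (8/9 + 5)*2 = (53/9)*2 = 106/9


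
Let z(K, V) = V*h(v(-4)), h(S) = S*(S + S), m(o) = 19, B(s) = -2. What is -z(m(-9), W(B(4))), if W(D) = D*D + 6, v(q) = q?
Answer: -320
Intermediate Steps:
W(D) = 6 + D**2 (W(D) = D**2 + 6 = 6 + D**2)
h(S) = 2*S**2 (h(S) = S*(2*S) = 2*S**2)
z(K, V) = 32*V (z(K, V) = V*(2*(-4)**2) = V*(2*16) = V*32 = 32*V)
-z(m(-9), W(B(4))) = -32*(6 + (-2)**2) = -32*(6 + 4) = -32*10 = -1*320 = -320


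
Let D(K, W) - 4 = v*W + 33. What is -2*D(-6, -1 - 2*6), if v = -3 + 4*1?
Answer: -48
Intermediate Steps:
v = 1 (v = -3 + 4 = 1)
D(K, W) = 37 + W (D(K, W) = 4 + (1*W + 33) = 4 + (W + 33) = 4 + (33 + W) = 37 + W)
-2*D(-6, -1 - 2*6) = -2*(37 + (-1 - 2*6)) = -2*(37 + (-1 - 12)) = -2*(37 - 13) = -2*24 = -48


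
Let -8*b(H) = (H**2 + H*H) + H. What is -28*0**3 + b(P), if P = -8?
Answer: -15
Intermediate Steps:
b(H) = -H**2/4 - H/8 (b(H) = -((H**2 + H*H) + H)/8 = -((H**2 + H**2) + H)/8 = -(2*H**2 + H)/8 = -(H + 2*H**2)/8 = -H**2/4 - H/8)
-28*0**3 + b(P) = -28*0**3 - 1/8*(-8)*(1 + 2*(-8)) = -28*0 - 1/8*(-8)*(1 - 16) = 0 - 1/8*(-8)*(-15) = 0 - 15 = -15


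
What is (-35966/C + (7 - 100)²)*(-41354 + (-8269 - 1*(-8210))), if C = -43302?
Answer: -1107960337438/3093 ≈ -3.5822e+8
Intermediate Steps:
(-35966/C + (7 - 100)²)*(-41354 + (-8269 - 1*(-8210))) = (-35966/(-43302) + (7 - 100)²)*(-41354 + (-8269 - 1*(-8210))) = (-35966*(-1/43302) + (-93)²)*(-41354 + (-8269 + 8210)) = (2569/3093 + 8649)*(-41354 - 59) = (26753926/3093)*(-41413) = -1107960337438/3093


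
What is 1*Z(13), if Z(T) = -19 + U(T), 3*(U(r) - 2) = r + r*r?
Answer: 131/3 ≈ 43.667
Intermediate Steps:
U(r) = 2 + r/3 + r²/3 (U(r) = 2 + (r + r*r)/3 = 2 + (r + r²)/3 = 2 + (r/3 + r²/3) = 2 + r/3 + r²/3)
Z(T) = -17 + T/3 + T²/3 (Z(T) = -19 + (2 + T/3 + T²/3) = -17 + T/3 + T²/3)
1*Z(13) = 1*(-17 + (⅓)*13 + (⅓)*13²) = 1*(-17 + 13/3 + (⅓)*169) = 1*(-17 + 13/3 + 169/3) = 1*(131/3) = 131/3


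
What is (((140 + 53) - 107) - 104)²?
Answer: 324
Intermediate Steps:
(((140 + 53) - 107) - 104)² = ((193 - 107) - 104)² = (86 - 104)² = (-18)² = 324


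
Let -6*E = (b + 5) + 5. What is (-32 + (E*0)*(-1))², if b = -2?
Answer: 1024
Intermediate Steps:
E = -4/3 (E = -((-2 + 5) + 5)/6 = -(3 + 5)/6 = -⅙*8 = -4/3 ≈ -1.3333)
(-32 + (E*0)*(-1))² = (-32 - 4/3*0*(-1))² = (-32 + 0*(-1))² = (-32 + 0)² = (-32)² = 1024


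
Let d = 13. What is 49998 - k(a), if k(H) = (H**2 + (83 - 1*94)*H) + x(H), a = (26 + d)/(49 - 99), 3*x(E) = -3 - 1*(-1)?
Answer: 374921087/7500 ≈ 49990.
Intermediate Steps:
x(E) = -2/3 (x(E) = (-3 - 1*(-1))/3 = (-3 + 1)/3 = (1/3)*(-2) = -2/3)
a = -39/50 (a = (26 + 13)/(49 - 99) = 39/(-50) = 39*(-1/50) = -39/50 ≈ -0.78000)
k(H) = -2/3 + H**2 - 11*H (k(H) = (H**2 + (83 - 1*94)*H) - 2/3 = (H**2 + (83 - 94)*H) - 2/3 = (H**2 - 11*H) - 2/3 = -2/3 + H**2 - 11*H)
49998 - k(a) = 49998 - (-2/3 + (-39/50)**2 - 11*(-39/50)) = 49998 - (-2/3 + 1521/2500 + 429/50) = 49998 - 1*63913/7500 = 49998 - 63913/7500 = 374921087/7500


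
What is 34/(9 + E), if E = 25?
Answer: 1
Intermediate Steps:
34/(9 + E) = 34/(9 + 25) = 34/34 = (1/34)*34 = 1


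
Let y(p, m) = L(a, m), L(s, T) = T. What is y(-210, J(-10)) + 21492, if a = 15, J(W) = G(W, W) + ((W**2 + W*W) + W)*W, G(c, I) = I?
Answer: 19582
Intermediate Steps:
J(W) = W + W*(W + 2*W**2) (J(W) = W + ((W**2 + W*W) + W)*W = W + ((W**2 + W**2) + W)*W = W + (2*W**2 + W)*W = W + (W + 2*W**2)*W = W + W*(W + 2*W**2))
y(p, m) = m
y(-210, J(-10)) + 21492 = -10*(1 - 10 + 2*(-10)**2) + 21492 = -10*(1 - 10 + 2*100) + 21492 = -10*(1 - 10 + 200) + 21492 = -10*191 + 21492 = -1910 + 21492 = 19582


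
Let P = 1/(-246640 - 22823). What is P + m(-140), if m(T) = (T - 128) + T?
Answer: -109940905/269463 ≈ -408.00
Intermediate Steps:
m(T) = -128 + 2*T (m(T) = (-128 + T) + T = -128 + 2*T)
P = -1/269463 (P = 1/(-269463) = -1/269463 ≈ -3.7111e-6)
P + m(-140) = -1/269463 + (-128 + 2*(-140)) = -1/269463 + (-128 - 280) = -1/269463 - 408 = -109940905/269463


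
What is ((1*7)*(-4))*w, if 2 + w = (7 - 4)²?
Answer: -196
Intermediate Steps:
w = 7 (w = -2 + (7 - 4)² = -2 + 3² = -2 + 9 = 7)
((1*7)*(-4))*w = ((1*7)*(-4))*7 = (7*(-4))*7 = -28*7 = -196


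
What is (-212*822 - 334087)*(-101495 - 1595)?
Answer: 52405904590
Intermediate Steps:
(-212*822 - 334087)*(-101495 - 1595) = (-174264 - 334087)*(-103090) = -508351*(-103090) = 52405904590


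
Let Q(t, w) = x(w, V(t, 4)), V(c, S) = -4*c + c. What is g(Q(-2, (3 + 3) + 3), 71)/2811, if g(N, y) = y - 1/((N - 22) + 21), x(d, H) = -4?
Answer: 356/14055 ≈ 0.025329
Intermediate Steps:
V(c, S) = -3*c
Q(t, w) = -4
g(N, y) = y - 1/(-1 + N) (g(N, y) = y - 1/((-22 + N) + 21) = y - 1/(-1 + N))
g(Q(-2, (3 + 3) + 3), 71)/2811 = ((-1 - 1*71 - 4*71)/(-1 - 4))/2811 = ((-1 - 71 - 284)/(-5))*(1/2811) = -⅕*(-356)*(1/2811) = (356/5)*(1/2811) = 356/14055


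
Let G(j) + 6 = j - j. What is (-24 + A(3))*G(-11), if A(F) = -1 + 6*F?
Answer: 42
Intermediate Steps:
G(j) = -6 (G(j) = -6 + (j - j) = -6 + 0 = -6)
(-24 + A(3))*G(-11) = (-24 + (-1 + 6*3))*(-6) = (-24 + (-1 + 18))*(-6) = (-24 + 17)*(-6) = -7*(-6) = 42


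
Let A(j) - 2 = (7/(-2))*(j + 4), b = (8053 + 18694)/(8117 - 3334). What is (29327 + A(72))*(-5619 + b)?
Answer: -780310452590/4783 ≈ -1.6314e+8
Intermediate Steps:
b = 26747/4783 ≈ 5.5921
A(j) = -12 - 7*j/2 (A(j) = 2 + (7/(-2))*(j + 4) = 2 + (7*(-½))*(4 + j) = 2 - 7*(4 + j)/2 = 2 + (-14 - 7*j/2) = -12 - 7*j/2)
(29327 + A(72))*(-5619 + b) = (29327 + (-12 - 7/2*72))*(-5619 + 26747/4783) = (29327 + (-12 - 252))*(-26848930/4783) = (29327 - 264)*(-26848930/4783) = 29063*(-26848930/4783) = -780310452590/4783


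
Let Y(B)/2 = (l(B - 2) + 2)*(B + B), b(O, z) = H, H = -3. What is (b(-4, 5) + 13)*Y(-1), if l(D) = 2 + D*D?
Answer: -520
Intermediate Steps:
l(D) = 2 + D²
b(O, z) = -3
Y(B) = 4*B*(4 + (-2 + B)²) (Y(B) = 2*(((2 + (B - 2)²) + 2)*(B + B)) = 2*(((2 + (-2 + B)²) + 2)*(2*B)) = 2*((4 + (-2 + B)²)*(2*B)) = 2*(2*B*(4 + (-2 + B)²)) = 4*B*(4 + (-2 + B)²))
(b(-4, 5) + 13)*Y(-1) = (-3 + 13)*(4*(-1)*(4 + (-2 - 1)²)) = 10*(4*(-1)*(4 + (-3)²)) = 10*(4*(-1)*(4 + 9)) = 10*(4*(-1)*13) = 10*(-52) = -520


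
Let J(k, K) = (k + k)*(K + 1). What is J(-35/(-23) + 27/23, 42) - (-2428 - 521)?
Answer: 73159/23 ≈ 3180.8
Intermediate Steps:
J(k, K) = 2*k*(1 + K) (J(k, K) = (2*k)*(1 + K) = 2*k*(1 + K))
J(-35/(-23) + 27/23, 42) - (-2428 - 521) = 2*(-35/(-23) + 27/23)*(1 + 42) - (-2428 - 521) = 2*(-35*(-1/23) + 27*(1/23))*43 - 1*(-2949) = 2*(35/23 + 27/23)*43 + 2949 = 2*(62/23)*43 + 2949 = 5332/23 + 2949 = 73159/23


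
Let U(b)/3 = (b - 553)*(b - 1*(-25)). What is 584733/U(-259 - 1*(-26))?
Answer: 194911/163488 ≈ 1.1922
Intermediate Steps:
U(b) = 3*(-553 + b)*(25 + b) (U(b) = 3*((b - 553)*(b - 1*(-25))) = 3*((-553 + b)*(b + 25)) = 3*((-553 + b)*(25 + b)) = 3*(-553 + b)*(25 + b))
584733/U(-259 - 1*(-26)) = 584733/(-41475 - 1584*(-259 - 1*(-26)) + 3*(-259 - 1*(-26))²) = 584733/(-41475 - 1584*(-259 + 26) + 3*(-259 + 26)²) = 584733/(-41475 - 1584*(-233) + 3*(-233)²) = 584733/(-41475 + 369072 + 3*54289) = 584733/(-41475 + 369072 + 162867) = 584733/490464 = 584733*(1/490464) = 194911/163488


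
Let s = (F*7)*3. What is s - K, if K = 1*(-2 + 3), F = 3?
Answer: 62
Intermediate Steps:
s = 63 (s = (3*7)*3 = 21*3 = 63)
K = 1 (K = 1*1 = 1)
s - K = 63 - 1*1 = 63 - 1 = 62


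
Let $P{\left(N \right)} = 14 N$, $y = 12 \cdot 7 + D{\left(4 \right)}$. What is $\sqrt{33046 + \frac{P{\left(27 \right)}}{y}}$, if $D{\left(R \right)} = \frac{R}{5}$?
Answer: $\frac{\sqrt{371354941}}{106} \approx 181.8$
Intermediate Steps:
$D{\left(R \right)} = \frac{R}{5}$ ($D{\left(R \right)} = R \frac{1}{5} = \frac{R}{5}$)
$y = \frac{424}{5}$ ($y = 12 \cdot 7 + \frac{1}{5} \cdot 4 = 84 + \frac{4}{5} = \frac{424}{5} \approx 84.8$)
$\sqrt{33046 + \frac{P{\left(27 \right)}}{y}} = \sqrt{33046 + \frac{14 \cdot 27}{\frac{424}{5}}} = \sqrt{33046 + 378 \cdot \frac{5}{424}} = \sqrt{33046 + \frac{945}{212}} = \sqrt{\frac{7006697}{212}} = \frac{\sqrt{371354941}}{106}$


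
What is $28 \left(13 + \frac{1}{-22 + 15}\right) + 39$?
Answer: $399$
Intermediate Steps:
$28 \left(13 + \frac{1}{-22 + 15}\right) + 39 = 28 \left(13 + \frac{1}{-7}\right) + 39 = 28 \left(13 - \frac{1}{7}\right) + 39 = 28 \cdot \frac{90}{7} + 39 = 360 + 39 = 399$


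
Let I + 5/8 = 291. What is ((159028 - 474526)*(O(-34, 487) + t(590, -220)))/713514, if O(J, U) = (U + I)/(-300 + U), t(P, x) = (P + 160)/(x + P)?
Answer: -17999318649/6582404488 ≈ -2.7345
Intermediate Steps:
I = 2323/8 (I = -5/8 + 291 = 2323/8 ≈ 290.38)
t(P, x) = (160 + P)/(P + x)
O(J, U) = (2323/8 + U)/(-300 + U) (O(J, U) = (U + 2323/8)/(-300 + U) = (2323/8 + U)/(-300 + U))
((159028 - 474526)*(O(-34, 487) + t(590, -220)))/713514 = ((159028 - 474526)*((2323/8 + 487)/(-300 + 487) + (160 + 590)/(590 - 220)))/713514 = -315498*((6219/8)/187 + 750/370)*(1/713514) = -315498*((1/187)*(6219/8) + (1/370)*750)*(1/713514) = -315498*(6219/1496 + 75/37)*(1/713514) = -315498*342303/55352*(1/713514) = -53997955947/27676*1/713514 = -17999318649/6582404488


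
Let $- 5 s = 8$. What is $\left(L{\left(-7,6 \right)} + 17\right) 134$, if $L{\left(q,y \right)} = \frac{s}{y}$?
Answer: $\frac{33634}{15} \approx 2242.3$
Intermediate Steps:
$s = - \frac{8}{5}$ ($s = \left(- \frac{1}{5}\right) 8 = - \frac{8}{5} \approx -1.6$)
$L{\left(q,y \right)} = - \frac{8}{5 y}$
$\left(L{\left(-7,6 \right)} + 17\right) 134 = \left(- \frac{8}{5 \cdot 6} + 17\right) 134 = \left(\left(- \frac{8}{5}\right) \frac{1}{6} + 17\right) 134 = \left(- \frac{4}{15} + 17\right) 134 = \frac{251}{15} \cdot 134 = \frac{33634}{15}$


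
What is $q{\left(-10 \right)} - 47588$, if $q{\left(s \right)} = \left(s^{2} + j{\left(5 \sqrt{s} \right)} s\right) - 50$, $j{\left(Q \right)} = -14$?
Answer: $-47398$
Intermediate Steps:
$q{\left(s \right)} = -50 + s^{2} - 14 s$ ($q{\left(s \right)} = \left(s^{2} - 14 s\right) - 50 = -50 + s^{2} - 14 s$)
$q{\left(-10 \right)} - 47588 = \left(-50 + \left(-10\right)^{2} - -140\right) - 47588 = \left(-50 + 100 + 140\right) - 47588 = 190 - 47588 = -47398$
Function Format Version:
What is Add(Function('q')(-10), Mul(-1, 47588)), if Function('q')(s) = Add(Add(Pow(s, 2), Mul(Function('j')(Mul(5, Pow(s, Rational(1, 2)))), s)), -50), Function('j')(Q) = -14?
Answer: -47398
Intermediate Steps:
Function('q')(s) = Add(-50, Pow(s, 2), Mul(-14, s)) (Function('q')(s) = Add(Add(Pow(s, 2), Mul(-14, s)), -50) = Add(-50, Pow(s, 2), Mul(-14, s)))
Add(Function('q')(-10), Mul(-1, 47588)) = Add(Add(-50, Pow(-10, 2), Mul(-14, -10)), Mul(-1, 47588)) = Add(Add(-50, 100, 140), -47588) = Add(190, -47588) = -47398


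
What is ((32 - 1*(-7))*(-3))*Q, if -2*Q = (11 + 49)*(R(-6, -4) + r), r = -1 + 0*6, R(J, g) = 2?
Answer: 3510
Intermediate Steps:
r = -1 (r = -1 + 0 = -1)
Q = -30 (Q = -(11 + 49)*(2 - 1)/2 = -30 ≈ -30.000)
((32 - 1*(-7))*(-3))*Q = ((32 - 1*(-7))*(-3))*(-30) = ((32 + 7)*(-3))*(-30) = (39*(-3))*(-30) = -117*(-30) = 3510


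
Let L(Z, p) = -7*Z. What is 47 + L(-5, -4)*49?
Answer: 1762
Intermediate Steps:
47 + L(-5, -4)*49 = 47 - 7*(-5)*49 = 47 + 35*49 = 47 + 1715 = 1762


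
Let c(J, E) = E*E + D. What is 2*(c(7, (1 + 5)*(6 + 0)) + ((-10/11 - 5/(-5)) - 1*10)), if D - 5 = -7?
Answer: 28250/11 ≈ 2568.2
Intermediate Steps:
D = -2 (D = 5 - 7 = -2)
c(J, E) = -2 + E**2 (c(J, E) = E*E - 2 = E**2 - 2 = -2 + E**2)
2*(c(7, (1 + 5)*(6 + 0)) + ((-10/11 - 5/(-5)) - 1*10)) = 2*((-2 + ((1 + 5)*(6 + 0))**2) + ((-10/11 - 5/(-5)) - 1*10)) = 2*((-2 + (6*6)**2) + ((-10*1/11 - 5*(-1/5)) - 10)) = 2*((-2 + 36**2) + ((-10/11 + 1) - 10)) = 2*((-2 + 1296) + (1/11 - 10)) = 2*(1294 - 109/11) = 2*(14125/11) = 28250/11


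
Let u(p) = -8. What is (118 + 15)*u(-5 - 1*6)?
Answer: -1064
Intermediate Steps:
(118 + 15)*u(-5 - 1*6) = (118 + 15)*(-8) = 133*(-8) = -1064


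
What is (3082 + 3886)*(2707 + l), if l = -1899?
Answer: 5630144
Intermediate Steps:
(3082 + 3886)*(2707 + l) = (3082 + 3886)*(2707 - 1899) = 6968*808 = 5630144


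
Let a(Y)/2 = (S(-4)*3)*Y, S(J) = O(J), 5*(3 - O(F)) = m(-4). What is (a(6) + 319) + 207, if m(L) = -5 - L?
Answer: 3206/5 ≈ 641.20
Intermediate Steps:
O(F) = 16/5 (O(F) = 3 - (-5 - 1*(-4))/5 = 3 - (-5 + 4)/5 = 3 - 1/5*(-1) = 3 + 1/5 = 16/5)
S(J) = 16/5
a(Y) = 96*Y/5 (a(Y) = 2*(((16/5)*3)*Y) = 2*(48*Y/5) = 96*Y/5)
(a(6) + 319) + 207 = ((96/5)*6 + 319) + 207 = (576/5 + 319) + 207 = 2171/5 + 207 = 3206/5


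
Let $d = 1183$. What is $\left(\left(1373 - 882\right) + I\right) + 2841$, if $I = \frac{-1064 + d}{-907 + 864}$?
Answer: $\frac{143157}{43} \approx 3329.2$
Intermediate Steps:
$I = - \frac{119}{43}$ ($I = \frac{-1064 + 1183}{-907 + 864} = \frac{119}{-43} = 119 \left(- \frac{1}{43}\right) = - \frac{119}{43} \approx -2.7674$)
$\left(\left(1373 - 882\right) + I\right) + 2841 = \left(\left(1373 - 882\right) - \frac{119}{43}\right) + 2841 = \left(491 - \frac{119}{43}\right) + 2841 = \frac{20994}{43} + 2841 = \frac{143157}{43}$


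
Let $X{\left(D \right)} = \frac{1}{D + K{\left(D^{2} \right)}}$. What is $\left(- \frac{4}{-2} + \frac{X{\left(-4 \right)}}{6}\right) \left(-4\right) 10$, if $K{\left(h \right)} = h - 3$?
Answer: $- \frac{2180}{27} \approx -80.741$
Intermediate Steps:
$K{\left(h \right)} = -3 + h$ ($K{\left(h \right)} = h - 3 = -3 + h$)
$X{\left(D \right)} = \frac{1}{-3 + D + D^{2}}$ ($X{\left(D \right)} = \frac{1}{D + \left(-3 + D^{2}\right)} = \frac{1}{-3 + D + D^{2}}$)
$\left(- \frac{4}{-2} + \frac{X{\left(-4 \right)}}{6}\right) \left(-4\right) 10 = \left(- \frac{4}{-2} + \frac{1}{\left(-3 - 4 + \left(-4\right)^{2}\right) 6}\right) \left(-4\right) 10 = \left(\left(-4\right) \left(- \frac{1}{2}\right) + \frac{1}{-3 - 4 + 16} \cdot \frac{1}{6}\right) \left(-4\right) 10 = \left(2 + \frac{1}{9} \cdot \frac{1}{6}\right) \left(-4\right) 10 = \left(2 + \frac{1}{54}\right) \left(-4\right) 10 = \frac{109}{54} \left(-4\right) 10 = \left(- \frac{218}{27}\right) 10 = - \frac{2180}{27}$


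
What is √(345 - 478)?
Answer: I*√133 ≈ 11.533*I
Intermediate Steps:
√(345 - 478) = √(-133) = I*√133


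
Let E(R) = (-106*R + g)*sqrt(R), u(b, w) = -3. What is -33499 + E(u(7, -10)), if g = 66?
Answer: -33499 + 384*I*sqrt(3) ≈ -33499.0 + 665.11*I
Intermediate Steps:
E(R) = sqrt(R)*(66 - 106*R) (E(R) = (-106*R + 66)*sqrt(R) = (66 - 106*R)*sqrt(R) = sqrt(R)*(66 - 106*R))
-33499 + E(u(7, -10)) = -33499 + sqrt(-3)*(66 - 106*(-3)) = -33499 + (I*sqrt(3))*(66 + 318) = -33499 + (I*sqrt(3))*384 = -33499 + 384*I*sqrt(3)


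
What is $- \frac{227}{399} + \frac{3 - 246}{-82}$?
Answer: $\frac{78343}{32718} \approx 2.3945$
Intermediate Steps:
$- \frac{227}{399} + \frac{3 - 246}{-82} = \left(-227\right) \frac{1}{399} - - \frac{243}{82} = - \frac{227}{399} + \frac{243}{82} = \frac{78343}{32718}$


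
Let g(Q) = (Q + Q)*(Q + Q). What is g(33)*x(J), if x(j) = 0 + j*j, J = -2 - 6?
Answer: 278784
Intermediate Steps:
J = -8
x(j) = j² (x(j) = 0 + j² = j²)
g(Q) = 4*Q² (g(Q) = (2*Q)*(2*Q) = 4*Q²)
g(33)*x(J) = (4*33²)*(-8)² = (4*1089)*64 = 4356*64 = 278784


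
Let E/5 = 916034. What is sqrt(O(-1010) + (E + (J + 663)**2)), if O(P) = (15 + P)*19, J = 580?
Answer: sqrt(6106314) ≈ 2471.1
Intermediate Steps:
E = 4580170 (E = 5*916034 = 4580170)
O(P) = 285 + 19*P
sqrt(O(-1010) + (E + (J + 663)**2)) = sqrt((285 + 19*(-1010)) + (4580170 + (580 + 663)**2)) = sqrt((285 - 19190) + (4580170 + 1243**2)) = sqrt(-18905 + (4580170 + 1545049)) = sqrt(-18905 + 6125219) = sqrt(6106314)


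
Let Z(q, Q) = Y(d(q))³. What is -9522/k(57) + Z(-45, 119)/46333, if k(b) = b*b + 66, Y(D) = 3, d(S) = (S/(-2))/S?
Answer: -147031107/51197965 ≈ -2.8718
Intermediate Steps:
d(S) = -½ (d(S) = (S*(-½))/S = (-S/2)/S = -½)
Z(q, Q) = 27 (Z(q, Q) = 3³ = 27)
k(b) = 66 + b² (k(b) = b² + 66 = 66 + b²)
-9522/k(57) + Z(-45, 119)/46333 = -9522/(66 + 57²) + 27/46333 = -9522/(66 + 3249) + 27*(1/46333) = -9522/3315 + 27/46333 = -9522*1/3315 + 27/46333 = -3174/1105 + 27/46333 = -147031107/51197965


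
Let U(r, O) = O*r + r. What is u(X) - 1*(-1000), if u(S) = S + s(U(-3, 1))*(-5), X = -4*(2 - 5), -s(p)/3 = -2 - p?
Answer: 1072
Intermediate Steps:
U(r, O) = r + O*r
s(p) = 6 + 3*p (s(p) = -3*(-2 - p) = 6 + 3*p)
X = 12 (X = -4*(-3) = 12)
u(S) = 60 + S (u(S) = S + (6 + 3*(-3*(1 + 1)))*(-5) = S + (6 + 3*(-3*2))*(-5) = S + (6 + 3*(-6))*(-5) = S + (6 - 18)*(-5) = S - 12*(-5) = S + 60 = 60 + S)
u(X) - 1*(-1000) = (60 + 12) - 1*(-1000) = 72 + 1000 = 1072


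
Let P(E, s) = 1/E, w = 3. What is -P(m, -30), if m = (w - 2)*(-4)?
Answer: ¼ ≈ 0.25000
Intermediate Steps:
m = -4 (m = (3 - 2)*(-4) = 1*(-4) = -4)
-P(m, -30) = -1/(-4) = -1*(-¼) = ¼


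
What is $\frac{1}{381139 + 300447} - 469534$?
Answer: $- \frac{320027800923}{681586} \approx -4.6953 \cdot 10^{5}$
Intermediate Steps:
$\frac{1}{381139 + 300447} - 469534 = \frac{1}{681586} - 469534 = - \frac{320027800923}{681586}$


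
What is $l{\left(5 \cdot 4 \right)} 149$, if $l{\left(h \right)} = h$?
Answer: $2980$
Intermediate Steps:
$l{\left(5 \cdot 4 \right)} 149 = 5 \cdot 4 \cdot 149 = 20 \cdot 149 = 2980$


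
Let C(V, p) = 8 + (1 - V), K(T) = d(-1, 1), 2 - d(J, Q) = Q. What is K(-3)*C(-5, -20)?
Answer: 14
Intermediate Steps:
d(J, Q) = 2 - Q
K(T) = 1 (K(T) = 2 - 1*1 = 2 - 1 = 1)
C(V, p) = 9 - V
K(-3)*C(-5, -20) = 1*(9 - 1*(-5)) = 1*(9 + 5) = 1*14 = 14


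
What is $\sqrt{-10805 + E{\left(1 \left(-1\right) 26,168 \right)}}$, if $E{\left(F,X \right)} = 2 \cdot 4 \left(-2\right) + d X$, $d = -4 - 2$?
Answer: $i \sqrt{11829} \approx 108.76 i$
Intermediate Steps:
$d = -6$
$E{\left(F,X \right)} = -16 - 6 X$ ($E{\left(F,X \right)} = 2 \cdot 4 \left(-2\right) - 6 X = 8 \left(-2\right) - 6 X = -16 - 6 X$)
$\sqrt{-10805 + E{\left(1 \left(-1\right) 26,168 \right)}} = \sqrt{-10805 - 1024} = \sqrt{-11829} = i \sqrt{11829}$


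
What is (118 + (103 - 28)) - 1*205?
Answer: -12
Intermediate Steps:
(118 + (103 - 28)) - 1*205 = (118 + 75) - 205 = 193 - 205 = -12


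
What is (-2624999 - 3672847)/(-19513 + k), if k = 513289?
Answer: -1049641/82296 ≈ -12.754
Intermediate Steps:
(-2624999 - 3672847)/(-19513 + k) = (-2624999 - 3672847)/(-19513 + 513289) = -6297846/493776 = -6297846*1/493776 = -1049641/82296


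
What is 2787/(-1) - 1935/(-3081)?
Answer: -2861604/1027 ≈ -2786.4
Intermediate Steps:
2787/(-1) - 1935/(-3081) = 2787*(-1) - 1935*(-1/3081) = -2787 + 645/1027 = -2861604/1027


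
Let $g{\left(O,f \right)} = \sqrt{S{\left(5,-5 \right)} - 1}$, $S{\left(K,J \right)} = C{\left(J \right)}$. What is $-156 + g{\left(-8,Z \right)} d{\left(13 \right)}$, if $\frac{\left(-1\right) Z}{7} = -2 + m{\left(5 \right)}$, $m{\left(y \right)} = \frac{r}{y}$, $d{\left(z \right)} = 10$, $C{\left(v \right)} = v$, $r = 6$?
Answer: $-156 + 10 i \sqrt{6} \approx -156.0 + 24.495 i$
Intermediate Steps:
$S{\left(K,J \right)} = J$
$m{\left(y \right)} = \frac{6}{y}$
$Z = \frac{28}{5}$ ($Z = - 7 \left(-2 + \frac{6}{5}\right) = \left(-7\right) \left(- \frac{4}{5}\right) = \frac{28}{5} \approx 5.6$)
$g{\left(O,f \right)} = i \sqrt{6}$ ($g{\left(O,f \right)} = \sqrt{-5 - 1} = \sqrt{-6} = i \sqrt{6}$)
$-156 + g{\left(-8,Z \right)} d{\left(13 \right)} = -156 + i \sqrt{6} \cdot 10 = -156 + 10 i \sqrt{6}$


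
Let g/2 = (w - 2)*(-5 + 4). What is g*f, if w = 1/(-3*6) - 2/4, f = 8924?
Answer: 410504/9 ≈ 45612.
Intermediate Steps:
w = -5/9 (w = -⅓*⅙ - 2*¼ = -1/18 - ½ = -5/9 ≈ -0.55556)
g = 46/9 (g = 2*((-5/9 - 2)*(-5 + 4)) = 2*(-23/9*(-1)) = 2*(23/9) = 46/9 ≈ 5.1111)
g*f = (46/9)*8924 = 410504/9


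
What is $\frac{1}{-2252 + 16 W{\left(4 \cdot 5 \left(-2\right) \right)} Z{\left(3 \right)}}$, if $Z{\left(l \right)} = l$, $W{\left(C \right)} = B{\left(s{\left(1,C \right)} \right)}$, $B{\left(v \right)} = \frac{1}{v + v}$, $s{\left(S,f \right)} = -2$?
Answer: $- \frac{1}{2264} \approx -0.0004417$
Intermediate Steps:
$B{\left(v \right)} = \frac{1}{2 v}$
$W{\left(C \right)} = - \frac{1}{4}$ ($W{\left(C \right)} = \frac{1}{2 \left(-2\right)} = \frac{1}{2} \left(- \frac{1}{2}\right) = - \frac{1}{4}$)
$\frac{1}{-2252 + 16 W{\left(4 \cdot 5 \left(-2\right) \right)} Z{\left(3 \right)}} = \frac{1}{-2252 + 16 \left(- \frac{1}{4}\right) 3} = \frac{1}{-2252 - 12} = \frac{1}{-2264} = - \frac{1}{2264}$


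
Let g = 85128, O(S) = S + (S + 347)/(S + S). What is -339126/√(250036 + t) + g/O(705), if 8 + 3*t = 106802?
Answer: 60015240/497551 - 169563*√285634/142817 ≈ -513.91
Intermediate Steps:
t = 35598 (t = -8/3 + (⅓)*106802 = -8/3 + 106802/3 = 35598)
O(S) = S + (347 + S)/(2*S) (O(S) = S + (347 + S)/((2*S)) = S + (347 + S)*(1/(2*S)) = S + (347 + S)/(2*S))
-339126/√(250036 + t) + g/O(705) = -339126/√(250036 + 35598) + 85128/(½ + 705 + (347/2)/705) = -339126*√285634/285634 + 85128/(½ + 705 + (347/2)*(1/705)) = -169563*√285634/142817 + 85128/(½ + 705 + 347/1410) = -169563*√285634/142817 + 85128/(497551/705) = -169563*√285634/142817 + 85128*(705/497551) = -169563*√285634/142817 + 60015240/497551 = 60015240/497551 - 169563*√285634/142817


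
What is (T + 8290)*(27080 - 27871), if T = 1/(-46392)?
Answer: -304210436089/46392 ≈ -6.5574e+6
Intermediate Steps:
T = -1/46392 ≈ -2.1555e-5
(T + 8290)*(27080 - 27871) = (-1/46392 + 8290)*(27080 - 27871) = (384589679/46392)*(-791) = -304210436089/46392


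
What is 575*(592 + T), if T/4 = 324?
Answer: 1085600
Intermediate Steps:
T = 1296 (T = 4*324 = 1296)
575*(592 + T) = 575*(592 + 1296) = 575*1888 = 1085600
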